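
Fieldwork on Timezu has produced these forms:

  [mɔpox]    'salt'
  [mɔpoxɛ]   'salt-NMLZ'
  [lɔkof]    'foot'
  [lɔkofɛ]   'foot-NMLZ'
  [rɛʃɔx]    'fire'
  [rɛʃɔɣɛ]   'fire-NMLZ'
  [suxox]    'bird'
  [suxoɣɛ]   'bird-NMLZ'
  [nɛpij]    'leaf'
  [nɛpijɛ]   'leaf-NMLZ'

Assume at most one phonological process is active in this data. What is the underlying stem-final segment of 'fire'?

The root 'fire' surfaces as [rɛʃɔx] and [rɛʃɔɣɛ], with a stem-final [x] ~ [ɣ] alternation.
The stem 'salt' ([mɔpox], [mɔpoxɛ]) shows [x] unchanged in both environments, so [x] cannot be basic with [ɣ] derived before the NMLZ suffix.
The alternation reflects word-final obstruent devoicing: voiced obstruents become voiceless word-finally. /ɣ/ is underlying.

/ɣ/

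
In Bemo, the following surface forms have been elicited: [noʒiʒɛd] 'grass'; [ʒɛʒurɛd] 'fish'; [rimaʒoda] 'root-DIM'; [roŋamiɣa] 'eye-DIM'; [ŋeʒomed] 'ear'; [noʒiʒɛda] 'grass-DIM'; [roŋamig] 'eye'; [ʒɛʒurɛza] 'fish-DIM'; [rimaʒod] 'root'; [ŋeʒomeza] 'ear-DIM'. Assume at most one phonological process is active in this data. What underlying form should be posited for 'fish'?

The root 'fish' surfaces as [ʒɛʒurɛd] and [ʒɛʒurɛza], with a stem-final [d] ~ [z] alternation.
The stem 'grass' ([noʒiʒɛd], [noʒiʒɛda]) shows [d] unchanged in both environments, so [d] cannot be basic with [z] derived before the DIM suffix.
So /z/ is underlying, and a rule of word-final hardening — voiced fricatives become stops word-finally — gives [d].

/ʒɛʒurɛz/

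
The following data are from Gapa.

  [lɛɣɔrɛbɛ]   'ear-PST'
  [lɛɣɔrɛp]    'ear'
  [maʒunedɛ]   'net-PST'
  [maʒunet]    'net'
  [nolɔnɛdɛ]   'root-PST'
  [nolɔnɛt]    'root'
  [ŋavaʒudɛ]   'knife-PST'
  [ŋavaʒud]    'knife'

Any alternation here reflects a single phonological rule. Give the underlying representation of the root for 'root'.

/nolɔnɛt/

In [nolɔnɛdɛ] and [nolɔnɛt] the final segment of 'root' alternates: [d] ~ [t].
But 'knife' keeps [d] in both environments ([ŋavaʒudɛ], [ŋavaʒud]), so there is no rule changing /d/ to [t] in isolation.
The alternation reflects intervocalic voicing: voiceless stops become voiced between vowels. /t/ is underlying.
So 'root' = /nolɔnɛt/.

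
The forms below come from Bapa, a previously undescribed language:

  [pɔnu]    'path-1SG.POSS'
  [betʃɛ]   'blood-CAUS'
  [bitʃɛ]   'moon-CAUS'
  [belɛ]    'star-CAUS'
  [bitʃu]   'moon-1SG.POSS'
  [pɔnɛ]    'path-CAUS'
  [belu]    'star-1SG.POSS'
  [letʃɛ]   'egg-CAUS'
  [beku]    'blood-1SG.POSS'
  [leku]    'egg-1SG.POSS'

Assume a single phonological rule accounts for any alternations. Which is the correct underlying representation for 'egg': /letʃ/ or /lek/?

'egg' shows [tʃ] ~ [k] at the end of the stem ([letʃɛ] vs [leku]).
But 'moon' keeps [tʃ] in both environments ([bitʃɛ], [bitʃu]), so there is no rule changing /tʃ/ to [k] before the 1SG.POSS suffix.
Therefore /k/ is basic and [tʃ] is derived by palatalization before a front vowel (/k/ becomes palato-alveolar [tʃ] before a front vowel).

/lek/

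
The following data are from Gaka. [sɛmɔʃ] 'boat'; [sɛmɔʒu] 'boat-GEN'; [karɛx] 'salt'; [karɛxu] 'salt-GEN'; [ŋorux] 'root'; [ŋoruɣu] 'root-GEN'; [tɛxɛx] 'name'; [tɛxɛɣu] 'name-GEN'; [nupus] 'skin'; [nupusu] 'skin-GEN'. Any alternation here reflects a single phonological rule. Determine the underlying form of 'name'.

The stem for 'name' ends in [x] in [tɛxɛx] but [ɣ] in [tɛxɛɣu].
Compare 'salt', with invariant [x] in [karɛx] and [karɛxu]: an analysis with underlying /x/ and a rule producing [ɣ] before the GEN suffix would wrongly predict alternation here too.
Therefore /ɣ/ is basic and [x] is derived by word-final obstruent devoicing (voiced obstruents become voiceless word-finally).

/tɛxɛɣ/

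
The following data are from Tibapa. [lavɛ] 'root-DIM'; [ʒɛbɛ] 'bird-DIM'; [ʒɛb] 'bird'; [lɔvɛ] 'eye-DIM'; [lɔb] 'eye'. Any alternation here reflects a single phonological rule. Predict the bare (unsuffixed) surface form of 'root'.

[lab]

'eye' shows [v] ~ [b] at the end of the stem ([lɔvɛ] vs [lɔb]).
But 'bird' keeps [b] in both environments ([ʒɛbɛ], [ʒɛb]), so there is no rule changing /b/ to [v] before the DIM suffix.
So /v/ is underlying, and a rule of word-final hardening — voiced fricatives become stops word-finally — gives [b].
The one attested form of 'root', [lavɛ], shows underlying /lav/. Applying the same rule word-finally gives [lab].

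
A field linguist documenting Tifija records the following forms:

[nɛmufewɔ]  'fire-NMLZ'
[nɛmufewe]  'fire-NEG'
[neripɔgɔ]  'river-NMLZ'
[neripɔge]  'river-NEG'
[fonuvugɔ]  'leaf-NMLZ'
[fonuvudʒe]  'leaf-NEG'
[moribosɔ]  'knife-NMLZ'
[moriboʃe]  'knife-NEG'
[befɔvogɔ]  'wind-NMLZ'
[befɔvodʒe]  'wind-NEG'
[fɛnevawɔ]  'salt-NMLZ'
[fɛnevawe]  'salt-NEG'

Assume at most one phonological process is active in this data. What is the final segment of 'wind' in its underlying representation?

/dʒ/

The root 'wind' surfaces as [befɔvogɔ] and [befɔvodʒe], with a stem-final [g] ~ [dʒ] alternation.
But 'river' keeps [g] in both environments ([neripɔgɔ], [neripɔge]), so there is no rule changing /g/ to [dʒ] before the NEG suffix.
Therefore /dʒ/ is basic and [g] is derived by depalatalization (palato-alveolar /dʒ/ and /ʃ/ become [g] and [s] when no front vowel follows).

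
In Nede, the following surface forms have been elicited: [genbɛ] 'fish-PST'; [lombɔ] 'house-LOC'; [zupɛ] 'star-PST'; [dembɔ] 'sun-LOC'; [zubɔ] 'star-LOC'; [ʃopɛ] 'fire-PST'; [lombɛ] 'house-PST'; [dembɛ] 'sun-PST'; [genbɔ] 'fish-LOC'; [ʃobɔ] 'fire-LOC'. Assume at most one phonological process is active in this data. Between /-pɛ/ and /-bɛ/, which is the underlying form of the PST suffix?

The PST suffix surfaces as [-bɛ] and [-pɛ], depending on the final segment of the stem.
By contrast the LOC suffix keeps its initial [b] throughout — that segment must be underlying.
So the underlying form is /-pɛ/, and voiceless stops become voiced after a nasal.

/-pɛ/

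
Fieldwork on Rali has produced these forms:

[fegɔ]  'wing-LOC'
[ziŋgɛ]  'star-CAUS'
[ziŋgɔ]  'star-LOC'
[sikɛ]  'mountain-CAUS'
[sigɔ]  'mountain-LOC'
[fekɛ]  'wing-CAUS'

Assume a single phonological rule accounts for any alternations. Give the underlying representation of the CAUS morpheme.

The CAUS morpheme has two allomorphs, [-gɛ] and [-kɛ].
By contrast the LOC suffix keeps its initial [g] throughout — that segment must be underlying.
The CAUS suffix is therefore /-kɛ/ underlyingly, with post-nasal voicing: voiceless stops become voiced after a nasal.

/-kɛ/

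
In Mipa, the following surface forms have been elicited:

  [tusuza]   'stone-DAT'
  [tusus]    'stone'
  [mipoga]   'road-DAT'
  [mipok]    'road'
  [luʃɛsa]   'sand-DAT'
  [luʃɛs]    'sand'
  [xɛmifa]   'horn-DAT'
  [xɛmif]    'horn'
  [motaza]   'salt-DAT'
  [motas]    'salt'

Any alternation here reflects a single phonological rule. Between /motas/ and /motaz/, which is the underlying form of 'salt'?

/motaz/

The root 'salt' surfaces as [motaza] and [motas], with a stem-final [z] ~ [s] alternation.
But 'sand' keeps [s] in both environments ([luʃɛsa], [luʃɛs]), so there is no rule changing /s/ to [z] before the DAT suffix.
The alternation reflects word-final obstruent devoicing: voiced obstruents become voiceless word-finally. /z/ is underlying.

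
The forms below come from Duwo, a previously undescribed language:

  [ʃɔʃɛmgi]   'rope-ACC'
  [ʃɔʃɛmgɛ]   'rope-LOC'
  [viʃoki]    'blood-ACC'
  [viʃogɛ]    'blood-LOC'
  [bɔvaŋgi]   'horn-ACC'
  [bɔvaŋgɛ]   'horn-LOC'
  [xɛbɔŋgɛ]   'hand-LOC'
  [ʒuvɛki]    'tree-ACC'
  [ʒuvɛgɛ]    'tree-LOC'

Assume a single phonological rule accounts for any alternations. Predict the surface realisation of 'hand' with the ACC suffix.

[xɛbɔŋgi]

The ACC suffix surfaces as [-gi] and [-ki], depending on the final segment of the stem.
The LOC suffix, which begins with [g], is invariant after every stem; so [g] is not altered by any rule here.
So the underlying form is /-ki/, and voiceless stops become voiced after a nasal.
After 'hand', which ends in a nasal, the suffix surfaces as [-gi], giving [xɛbɔŋgi].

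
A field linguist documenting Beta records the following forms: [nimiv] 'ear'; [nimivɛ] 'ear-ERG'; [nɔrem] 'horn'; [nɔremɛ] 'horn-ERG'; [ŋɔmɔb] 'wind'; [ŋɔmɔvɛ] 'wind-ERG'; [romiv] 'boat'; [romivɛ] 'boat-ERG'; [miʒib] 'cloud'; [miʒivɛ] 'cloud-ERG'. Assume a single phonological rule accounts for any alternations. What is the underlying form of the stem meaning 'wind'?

The root 'wind' surfaces as [ŋɔmɔb] and [ŋɔmɔvɛ], with a stem-final [b] ~ [v] alternation.
If /v/ were underlying and a rule turned it into [b] in isolation, 'ear' would also alternate; but it has [v] in both [nimiv] and [nimivɛ].
So /b/ is underlying, and a rule of intervocalic spirantization — voiced stops become fricatives between vowels — gives [v].
The underlying form of 'wind' is therefore /ŋɔmɔb/.

/ŋɔmɔb/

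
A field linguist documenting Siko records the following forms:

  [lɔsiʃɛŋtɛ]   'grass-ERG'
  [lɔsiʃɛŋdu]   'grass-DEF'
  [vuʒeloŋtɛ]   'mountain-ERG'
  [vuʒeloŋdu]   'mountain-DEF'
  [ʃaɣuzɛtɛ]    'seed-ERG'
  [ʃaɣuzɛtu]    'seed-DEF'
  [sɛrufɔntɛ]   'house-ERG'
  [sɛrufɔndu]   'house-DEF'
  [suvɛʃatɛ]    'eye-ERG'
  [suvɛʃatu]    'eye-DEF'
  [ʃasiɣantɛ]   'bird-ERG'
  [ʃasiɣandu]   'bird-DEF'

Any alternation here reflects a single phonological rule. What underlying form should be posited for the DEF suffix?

The DEF suffix surfaces as [-du] and [-tu], depending on the final segment of the stem.
By contrast the ERG suffix keeps its initial [t] throughout — that segment must be underlying.
So the underlying form is /-du/, and voiced stops become voiceless after a vowel.

/-du/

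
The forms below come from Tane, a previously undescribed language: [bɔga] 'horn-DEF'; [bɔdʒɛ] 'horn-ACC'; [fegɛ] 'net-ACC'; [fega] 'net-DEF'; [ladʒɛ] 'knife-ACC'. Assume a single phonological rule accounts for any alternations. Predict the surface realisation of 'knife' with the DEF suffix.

The root 'horn' surfaces as [bɔdʒɛ] and [bɔga], with a stem-final [dʒ] ~ [g] alternation.
Compare 'net', with invariant [g] in [fegɛ] and [fega]: an analysis with underlying /g/ and a rule producing [dʒ] before the ACC suffix would wrongly predict alternation here too.
So /dʒ/ is underlying, and a rule of depalatalization — palato-alveolar /dʒ/ becomes [g] when no front vowel follows — gives [g].
The one attested form of 'knife', [ladʒɛ], shows underlying /ladʒ/. Applying the same rule when no front vowel follows gives [laga].

[laga]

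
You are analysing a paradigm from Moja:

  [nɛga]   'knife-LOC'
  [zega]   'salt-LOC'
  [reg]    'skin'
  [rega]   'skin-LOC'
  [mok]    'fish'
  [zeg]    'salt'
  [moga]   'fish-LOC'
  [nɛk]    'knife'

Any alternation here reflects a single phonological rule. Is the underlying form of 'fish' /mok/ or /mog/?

The stem for 'fish' ends in [k] in [mok] but [g] in [moga].
If /g/ were underlying and a rule turned it into [k] in isolation, 'skin' would also alternate; but it has [g] in both [reg] and [rega].
So /k/ is underlying, and a rule of intervocalic voicing — voiceless stops become voiced between vowels — gives [g].

/mok/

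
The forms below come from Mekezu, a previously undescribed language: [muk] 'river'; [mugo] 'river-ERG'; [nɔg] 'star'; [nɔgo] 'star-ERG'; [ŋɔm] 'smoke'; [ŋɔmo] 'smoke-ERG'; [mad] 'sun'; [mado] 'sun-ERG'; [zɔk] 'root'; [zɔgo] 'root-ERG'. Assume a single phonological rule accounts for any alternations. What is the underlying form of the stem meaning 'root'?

'root' shows [k] ~ [g] at the end of the stem ([zɔk] vs [zɔgo]).
If /g/ were underlying and a rule turned it into [k] in isolation, 'star' would also alternate; but it has [g] in both [nɔg] and [nɔgo].
The underlying segment must be /k/; voiceless stops become voiced between vowels, yielding [g] there.
Hence 'root' is /zɔk/ underlyingly.

/zɔk/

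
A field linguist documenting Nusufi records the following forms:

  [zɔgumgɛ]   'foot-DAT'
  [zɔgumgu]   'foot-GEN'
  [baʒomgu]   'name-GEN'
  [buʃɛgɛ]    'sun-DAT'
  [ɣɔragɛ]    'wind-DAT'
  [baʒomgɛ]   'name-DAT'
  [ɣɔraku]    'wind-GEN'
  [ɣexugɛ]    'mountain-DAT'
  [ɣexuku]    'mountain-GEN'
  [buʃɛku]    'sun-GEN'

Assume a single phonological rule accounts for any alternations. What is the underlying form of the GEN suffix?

/-ku/

The GEN suffix surfaces as [-gu] and [-ku], depending on the final segment of the stem.
By contrast the DAT suffix keeps its initial [g] throughout — that segment must be underlying.
The GEN suffix is therefore /-ku/ underlyingly, with post-nasal voicing: voiceless stops become voiced after a nasal.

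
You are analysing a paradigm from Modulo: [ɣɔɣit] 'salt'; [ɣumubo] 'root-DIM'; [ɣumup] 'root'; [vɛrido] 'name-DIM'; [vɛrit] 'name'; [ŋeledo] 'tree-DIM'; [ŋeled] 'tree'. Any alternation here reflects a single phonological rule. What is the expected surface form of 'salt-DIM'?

[ɣɔɣido]

The stem for 'name' ends in [d] in [vɛrido] but [t] in [vɛrit].
But 'tree' keeps [d] in both environments ([ŋeledo], [ŋeled]), so there is no rule changing /d/ to [t] in isolation.
The underlying segment must be /t/; voiceless stops become voiced between vowels, yielding [d] there.
The one attested form of 'salt', [ɣɔɣit], shows underlying /ɣɔɣit/. Applying the same rule between vowels gives [ɣɔɣido].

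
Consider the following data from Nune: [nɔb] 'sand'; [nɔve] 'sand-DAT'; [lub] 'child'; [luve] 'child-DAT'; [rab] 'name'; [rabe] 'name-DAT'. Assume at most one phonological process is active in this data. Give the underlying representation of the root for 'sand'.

/nɔv/

In [nɔve] and [nɔb] the final segment of 'sand' alternates: [v] ~ [b].
The stem 'name' ([rabe], [rab]) shows [b] unchanged in both environments, so [b] cannot be basic with [v] derived before the DAT suffix.
So /v/ is underlying, and a rule of word-final hardening — voiced fricatives become stops word-finally — gives [b].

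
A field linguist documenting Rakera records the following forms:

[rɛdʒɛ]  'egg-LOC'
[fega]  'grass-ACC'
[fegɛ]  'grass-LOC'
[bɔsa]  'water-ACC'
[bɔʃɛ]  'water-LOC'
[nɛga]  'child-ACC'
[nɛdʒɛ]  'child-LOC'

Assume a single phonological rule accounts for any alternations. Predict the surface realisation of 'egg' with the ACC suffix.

In [nɛga] and [nɛdʒɛ] the final segment of 'child' alternates: [g] ~ [dʒ].
The stem 'grass' ([fega], [fegɛ]) shows [g] unchanged in both environments, so [g] cannot be basic with [dʒ] derived before the LOC suffix.
So /dʒ/ is underlying, and a rule of depalatalization — palato-alveolar /dʒ/ and /ʃ/ become [g] and [s] when no front vowel follows — gives [g].
From [rɛdʒɛ] the stem 'egg' is /rɛdʒ/; when no front vowel follows this yields [rɛga].

[rɛga]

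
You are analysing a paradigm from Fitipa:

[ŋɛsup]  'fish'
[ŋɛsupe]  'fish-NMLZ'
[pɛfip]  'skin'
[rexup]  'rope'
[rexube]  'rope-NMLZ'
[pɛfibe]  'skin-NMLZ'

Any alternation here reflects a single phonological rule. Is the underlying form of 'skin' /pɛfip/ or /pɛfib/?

/pɛfib/

'skin' shows [p] ~ [b] at the end of the stem ([pɛfip] vs [pɛfibe]).
If /p/ were underlying and a rule turned it into [b] before the NMLZ suffix, 'fish' would also alternate; but it has [p] in both [ŋɛsup] and [ŋɛsupe].
The underlying segment must be /b/; voiced obstruents become voiceless word-finally, yielding [p] there.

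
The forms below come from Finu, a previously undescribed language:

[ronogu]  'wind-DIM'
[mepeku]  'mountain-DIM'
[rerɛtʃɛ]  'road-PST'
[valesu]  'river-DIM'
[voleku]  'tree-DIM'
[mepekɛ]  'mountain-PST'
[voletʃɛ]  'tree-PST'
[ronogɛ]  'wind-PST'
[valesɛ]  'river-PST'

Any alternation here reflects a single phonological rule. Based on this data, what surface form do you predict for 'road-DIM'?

[rerɛku]

The root 'tree' surfaces as [voleku] and [voletʃɛ], with a stem-final [k] ~ [tʃ] alternation.
The stem 'mountain' ([mepeku], [mepekɛ]) shows [k] unchanged in both environments, so [k] cannot be basic with [tʃ] derived before the PST suffix.
The underlying segment must be /tʃ/; palato-alveolar /tʃ/ becomes [k] when no front vowel follows, yielding [k] there.
From [rerɛtʃɛ] the stem 'road' is /rerɛtʃ/; when no front vowel follows this yields [rerɛku].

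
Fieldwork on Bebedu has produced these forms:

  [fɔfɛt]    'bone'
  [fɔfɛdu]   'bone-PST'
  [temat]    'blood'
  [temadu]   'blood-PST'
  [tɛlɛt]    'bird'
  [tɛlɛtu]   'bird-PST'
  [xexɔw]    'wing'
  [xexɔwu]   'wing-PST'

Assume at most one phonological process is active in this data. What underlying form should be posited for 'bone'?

In [fɔfɛt] and [fɔfɛdu] the final segment of 'bone' alternates: [t] ~ [d].
Compare 'bird', with invariant [t] in [tɛlɛt] and [tɛlɛtu]: an analysis with underlying /t/ and a rule producing [d] before the PST suffix would wrongly predict alternation here too.
The underlying segment must be /d/; voiced obstruents become voiceless word-finally, yielding [t] there.
The underlying form of 'bone' is therefore /fɔfɛd/.

/fɔfɛd/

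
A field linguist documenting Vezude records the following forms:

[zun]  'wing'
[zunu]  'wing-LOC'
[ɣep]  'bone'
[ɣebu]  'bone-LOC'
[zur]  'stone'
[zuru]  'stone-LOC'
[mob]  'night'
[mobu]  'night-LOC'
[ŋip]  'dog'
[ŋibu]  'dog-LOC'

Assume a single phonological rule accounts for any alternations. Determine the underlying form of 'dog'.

/ŋip/

The root 'dog' surfaces as [ŋip] and [ŋibu], with a stem-final [p] ~ [b] alternation.
Compare 'night', with invariant [b] in [mob] and [mobu]: an analysis with underlying /b/ and a rule producing [p] in isolation would wrongly predict alternation here too.
The alternation reflects intervocalic voicing: voiceless stops become voiced between vowels. /p/ is underlying.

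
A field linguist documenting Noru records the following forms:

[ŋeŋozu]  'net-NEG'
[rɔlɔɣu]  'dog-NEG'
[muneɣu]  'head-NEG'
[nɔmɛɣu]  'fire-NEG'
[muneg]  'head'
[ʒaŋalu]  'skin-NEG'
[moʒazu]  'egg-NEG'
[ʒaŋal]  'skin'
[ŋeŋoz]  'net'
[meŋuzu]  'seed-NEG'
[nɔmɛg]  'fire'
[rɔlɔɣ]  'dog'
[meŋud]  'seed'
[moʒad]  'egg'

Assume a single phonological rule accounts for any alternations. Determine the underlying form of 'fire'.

/nɔmɛg/

The stem for 'fire' ends in [ɣ] in [nɔmɛɣu] but [g] in [nɔmɛg].
If /ɣ/ were underlying and a rule turned it into [g] in isolation, 'dog' would also alternate; but it has [ɣ] in both [rɔlɔɣu] and [rɔlɔɣ].
The alternation reflects intervocalic spirantization: voiced stops become fricatives between vowels. /g/ is underlying.
The underlying form of 'fire' is therefore /nɔmɛg/.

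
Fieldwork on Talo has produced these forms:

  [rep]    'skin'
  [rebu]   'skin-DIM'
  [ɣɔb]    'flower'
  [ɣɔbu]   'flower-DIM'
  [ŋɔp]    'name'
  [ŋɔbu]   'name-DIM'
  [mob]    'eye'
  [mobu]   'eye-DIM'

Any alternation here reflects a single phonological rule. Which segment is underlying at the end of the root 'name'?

The root 'name' surfaces as [ŋɔp] and [ŋɔbu], with a stem-final [p] ~ [b] alternation.
But 'flower' keeps [b] in both environments ([ɣɔb], [ɣɔbu]), so there is no rule changing /b/ to [p] in isolation.
The underlying segment must be /p/; voiceless stops become voiced between vowels, yielding [b] there.

/p/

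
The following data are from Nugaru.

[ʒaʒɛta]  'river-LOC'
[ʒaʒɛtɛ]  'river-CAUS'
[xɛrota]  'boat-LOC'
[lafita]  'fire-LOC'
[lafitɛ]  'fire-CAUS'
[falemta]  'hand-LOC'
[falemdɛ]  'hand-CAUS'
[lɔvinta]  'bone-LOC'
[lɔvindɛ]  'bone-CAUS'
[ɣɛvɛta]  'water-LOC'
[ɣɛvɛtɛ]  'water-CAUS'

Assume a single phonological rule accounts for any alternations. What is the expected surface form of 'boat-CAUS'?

The CAUS morpheme has two allomorphs, [-dɛ] and [-tɛ].
The LOC suffix, which begins with [t], is invariant after every stem; so [t] is not altered by any rule here.
So the underlying form is /-dɛ/, and voiced stops become voiceless after a vowel.
After 'boat', which ends in a vowel, the suffix surfaces as [-tɛ], giving [xɛrotɛ].

[xɛrotɛ]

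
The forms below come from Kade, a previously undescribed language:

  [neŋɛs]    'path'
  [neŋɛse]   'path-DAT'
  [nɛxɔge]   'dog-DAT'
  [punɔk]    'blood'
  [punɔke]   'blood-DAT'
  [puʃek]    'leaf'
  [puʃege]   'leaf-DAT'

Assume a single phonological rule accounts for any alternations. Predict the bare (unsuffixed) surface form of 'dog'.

In [puʃek] and [puʃege] the final segment of 'leaf' alternates: [k] ~ [g].
But 'blood' keeps [k] in both environments ([punɔk], [punɔke]), so there is no rule changing /k/ to [g] before the DAT suffix.
The alternation reflects word-final obstruent devoicing: voiced obstruents become voiceless word-finally. /g/ is underlying.
From [nɛxɔge] the stem 'dog' is /nɛxɔg/; word-finally this yields [nɛxɔk].

[nɛxɔk]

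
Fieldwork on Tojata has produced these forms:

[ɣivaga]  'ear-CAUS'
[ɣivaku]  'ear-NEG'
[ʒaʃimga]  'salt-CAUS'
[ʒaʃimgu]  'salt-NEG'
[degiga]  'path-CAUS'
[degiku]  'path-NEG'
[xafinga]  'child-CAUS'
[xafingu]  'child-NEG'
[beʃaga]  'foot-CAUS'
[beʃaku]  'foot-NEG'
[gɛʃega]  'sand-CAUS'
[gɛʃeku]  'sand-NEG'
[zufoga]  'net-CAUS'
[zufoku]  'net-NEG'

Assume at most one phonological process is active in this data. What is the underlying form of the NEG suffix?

/-ku/

The NEG morpheme has two allomorphs, [-gu] and [-ku].
The CAUS suffix, which begins with [g], is invariant after every stem; so [g] is not altered by any rule here.
The NEG suffix is therefore /-ku/ underlyingly, with post-nasal voicing: voiceless stops become voiced after a nasal.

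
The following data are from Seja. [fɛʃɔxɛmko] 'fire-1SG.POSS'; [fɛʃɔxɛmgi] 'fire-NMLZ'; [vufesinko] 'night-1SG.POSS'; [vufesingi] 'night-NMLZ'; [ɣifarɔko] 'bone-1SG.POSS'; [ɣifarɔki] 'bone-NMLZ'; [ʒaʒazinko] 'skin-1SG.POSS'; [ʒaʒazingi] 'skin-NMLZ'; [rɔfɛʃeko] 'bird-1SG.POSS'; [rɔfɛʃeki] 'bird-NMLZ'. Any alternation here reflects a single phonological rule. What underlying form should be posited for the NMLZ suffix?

/-gi/

The NMLZ morpheme has two allomorphs, [-gi] and [-ki].
The 1SG.POSS suffix, which begins with [k], is invariant after every stem; so [k] is not altered by any rule here.
So the underlying form is /-gi/, and voiced stops become voiceless after a vowel.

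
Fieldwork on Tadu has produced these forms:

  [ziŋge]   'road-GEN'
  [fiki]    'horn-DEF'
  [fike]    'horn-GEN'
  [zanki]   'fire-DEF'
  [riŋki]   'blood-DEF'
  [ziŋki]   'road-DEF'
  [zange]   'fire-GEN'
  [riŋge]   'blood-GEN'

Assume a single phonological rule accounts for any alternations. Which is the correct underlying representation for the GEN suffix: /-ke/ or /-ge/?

The GEN suffix surfaces as [-ge] and [-ke], depending on the final segment of the stem.
By contrast the DEF suffix keeps its initial [k] throughout — that segment must be underlying.
So the underlying form is /-ge/, and voiced stops become voiceless after a vowel.

/-ge/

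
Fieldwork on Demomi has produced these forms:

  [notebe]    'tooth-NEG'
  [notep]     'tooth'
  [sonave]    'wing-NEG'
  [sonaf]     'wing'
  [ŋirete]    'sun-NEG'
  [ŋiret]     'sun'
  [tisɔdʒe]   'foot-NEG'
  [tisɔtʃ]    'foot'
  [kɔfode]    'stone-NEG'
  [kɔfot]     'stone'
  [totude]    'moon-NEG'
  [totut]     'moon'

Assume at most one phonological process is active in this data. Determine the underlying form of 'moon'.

The stem for 'moon' ends in [d] in [totude] but [t] in [totut].
Compare 'sun', with invariant [t] in [ŋirete] and [ŋiret]: an analysis with underlying /t/ and a rule producing [d] before the NEG suffix would wrongly predict alternation here too.
The underlying segment must be /d/; voiced obstruents become voiceless word-finally, yielding [t] there.
Hence 'moon' is /totud/ underlyingly.

/totud/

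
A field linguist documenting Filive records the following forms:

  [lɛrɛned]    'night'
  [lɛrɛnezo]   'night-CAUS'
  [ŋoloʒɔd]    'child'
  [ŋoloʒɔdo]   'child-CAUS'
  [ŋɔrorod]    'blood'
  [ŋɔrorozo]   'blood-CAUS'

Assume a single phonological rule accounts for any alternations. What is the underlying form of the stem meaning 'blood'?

In [ŋɔrorod] and [ŋɔrorozo] the final segment of 'blood' alternates: [d] ~ [z].
The stem 'child' ([ŋoloʒɔd], [ŋoloʒɔdo]) shows [d] unchanged in both environments, so [d] cannot be basic with [z] derived before the CAUS suffix.
The underlying segment must be /z/; voiced fricatives become stops word-finally, yielding [d] there.
The underlying form of 'blood' is therefore /ŋɔroroz/.

/ŋɔroroz/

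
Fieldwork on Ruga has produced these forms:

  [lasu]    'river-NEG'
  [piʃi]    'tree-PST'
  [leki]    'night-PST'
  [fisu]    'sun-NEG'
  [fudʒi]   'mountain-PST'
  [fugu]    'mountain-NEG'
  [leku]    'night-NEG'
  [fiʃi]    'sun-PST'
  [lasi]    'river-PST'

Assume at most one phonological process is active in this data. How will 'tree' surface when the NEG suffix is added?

In [fiʃi] and [fisu] the final segment of 'sun' alternates: [ʃ] ~ [s].
But 'river' keeps [s] in both environments ([lasi], [lasu]), so there is no rule changing /s/ to [ʃ] before the PST suffix.
The alternation reflects depalatalization: palato-alveolar /dʒ/ and /ʃ/ become [g] and [s] when no front vowel follows. /ʃ/ is underlying.
The one attested form of 'tree', [piʃi], shows underlying /piʃ/. Applying the same rule when no front vowel follows gives [pisu].

[pisu]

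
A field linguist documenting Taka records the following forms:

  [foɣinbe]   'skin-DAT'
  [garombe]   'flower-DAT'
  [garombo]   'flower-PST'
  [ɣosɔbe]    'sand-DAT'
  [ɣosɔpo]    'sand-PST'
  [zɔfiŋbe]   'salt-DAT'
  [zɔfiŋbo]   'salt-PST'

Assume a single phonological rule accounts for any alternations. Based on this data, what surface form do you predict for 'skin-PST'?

[foɣinbo]

The PST suffix surfaces as [-bo] and [-po], depending on the final segment of the stem.
By contrast the DAT suffix keeps its initial [b] throughout — that segment must be underlying.
The PST suffix is therefore /-po/ underlyingly, with post-nasal voicing: voiceless stops become voiced after a nasal.
After 'skin', which ends in a nasal, the suffix surfaces as [-bo], giving [foɣinbo].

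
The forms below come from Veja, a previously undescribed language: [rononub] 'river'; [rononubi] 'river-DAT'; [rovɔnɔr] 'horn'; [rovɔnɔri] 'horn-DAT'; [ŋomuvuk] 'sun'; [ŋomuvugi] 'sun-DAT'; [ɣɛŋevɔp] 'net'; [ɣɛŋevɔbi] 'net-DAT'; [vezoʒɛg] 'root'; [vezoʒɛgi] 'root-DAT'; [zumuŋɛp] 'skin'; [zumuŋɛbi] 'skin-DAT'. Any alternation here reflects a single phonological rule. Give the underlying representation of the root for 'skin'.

The root 'skin' surfaces as [zumuŋɛp] and [zumuŋɛbi], with a stem-final [p] ~ [b] alternation.
But 'river' keeps [b] in both environments ([rononub], [rononubi]), so there is no rule changing /b/ to [p] in isolation.
So /p/ is underlying, and a rule of intervocalic voicing — voiceless stops become voiced between vowels — gives [b].
Hence 'skin' is /zumuŋɛp/ underlyingly.

/zumuŋɛp/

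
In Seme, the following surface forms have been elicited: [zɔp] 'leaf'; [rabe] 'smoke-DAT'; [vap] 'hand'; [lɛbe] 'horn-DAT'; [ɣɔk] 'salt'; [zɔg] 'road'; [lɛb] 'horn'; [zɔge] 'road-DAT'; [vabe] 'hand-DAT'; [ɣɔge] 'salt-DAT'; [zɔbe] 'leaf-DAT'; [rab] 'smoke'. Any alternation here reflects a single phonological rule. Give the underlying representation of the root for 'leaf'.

/zɔp/

The stem for 'leaf' ends in [b] in [zɔbe] but [p] in [zɔp].
The stem 'smoke' ([rabe], [rab]) shows [b] unchanged in both environments, so [b] cannot be basic with [p] derived in isolation.
So /p/ is underlying, and a rule of intervocalic voicing — voiceless stops become voiced between vowels — gives [b].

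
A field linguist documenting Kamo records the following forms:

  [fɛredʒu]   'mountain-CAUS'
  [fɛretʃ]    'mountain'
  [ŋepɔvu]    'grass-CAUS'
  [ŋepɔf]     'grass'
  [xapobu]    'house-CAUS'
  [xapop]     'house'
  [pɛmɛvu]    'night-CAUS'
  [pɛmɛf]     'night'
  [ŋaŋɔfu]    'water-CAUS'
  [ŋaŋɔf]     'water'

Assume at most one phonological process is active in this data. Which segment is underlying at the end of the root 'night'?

'night' shows [v] ~ [f] at the end of the stem ([pɛmɛvu] vs [pɛmɛf]).
The stem 'water' ([ŋaŋɔfu], [ŋaŋɔf]) shows [f] unchanged in both environments, so [f] cannot be basic with [v] derived before the CAUS suffix.
So /v/ is underlying, and a rule of word-final obstruent devoicing — voiced obstruents become voiceless word-finally — gives [f].

/v/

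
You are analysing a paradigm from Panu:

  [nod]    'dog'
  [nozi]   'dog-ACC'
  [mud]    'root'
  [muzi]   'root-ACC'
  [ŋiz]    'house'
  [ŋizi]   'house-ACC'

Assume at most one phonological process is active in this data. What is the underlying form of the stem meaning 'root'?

/mud/

The root 'root' surfaces as [mud] and [muzi], with a stem-final [d] ~ [z] alternation.
The stem 'house' ([ŋiz], [ŋizi]) shows [z] unchanged in both environments, so [z] cannot be basic with [d] derived in isolation.
The alternation reflects intervocalic spirantization: voiced stops become fricatives between vowels. /d/ is underlying.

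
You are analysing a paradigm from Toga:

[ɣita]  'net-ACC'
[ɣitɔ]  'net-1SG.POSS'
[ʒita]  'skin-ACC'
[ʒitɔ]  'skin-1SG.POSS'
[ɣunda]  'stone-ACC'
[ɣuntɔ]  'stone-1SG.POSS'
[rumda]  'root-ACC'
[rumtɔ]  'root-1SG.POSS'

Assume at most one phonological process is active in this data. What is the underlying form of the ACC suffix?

The ACC suffix surfaces as [-da] and [-ta], depending on the final segment of the stem.
The 1SG.POSS suffix, which begins with [t], is invariant after every stem; so [t] is not altered by any rule here.
The ACC suffix is therefore /-da/ underlyingly, with post-vocalic devoicing: voiced stops become voiceless after a vowel.

/-da/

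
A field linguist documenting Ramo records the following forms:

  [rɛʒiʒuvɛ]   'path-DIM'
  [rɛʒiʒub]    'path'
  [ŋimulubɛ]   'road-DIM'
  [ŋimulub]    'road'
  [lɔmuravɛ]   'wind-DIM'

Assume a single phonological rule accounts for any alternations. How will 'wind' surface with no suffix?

[lɔmurab]

In [rɛʒiʒuvɛ] and [rɛʒiʒub] the final segment of 'path' alternates: [v] ~ [b].
But 'road' keeps [b] in both environments ([ŋimulubɛ], [ŋimulub]), so there is no rule changing /b/ to [v] before the DIM suffix.
The alternation reflects word-final hardening: voiced fricatives become stops word-finally. /v/ is underlying.
From [lɔmuravɛ] the stem 'wind' is /lɔmurav/; word-finally this yields [lɔmurab].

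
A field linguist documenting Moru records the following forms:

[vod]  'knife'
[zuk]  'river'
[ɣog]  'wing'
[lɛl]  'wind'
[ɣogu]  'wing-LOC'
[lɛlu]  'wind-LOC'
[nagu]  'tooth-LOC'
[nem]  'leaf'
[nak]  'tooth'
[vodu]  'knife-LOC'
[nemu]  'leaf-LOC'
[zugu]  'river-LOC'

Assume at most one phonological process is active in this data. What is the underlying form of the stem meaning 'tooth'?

The root 'tooth' surfaces as [nak] and [nagu], with a stem-final [k] ~ [g] alternation.
But 'wing' keeps [g] in both environments ([ɣog], [ɣogu]), so there is no rule changing /g/ to [k] in isolation.
Therefore /k/ is basic and [g] is derived by intervocalic voicing (voiceless stops become voiced between vowels).
Hence 'tooth' is /nak/ underlyingly.

/nak/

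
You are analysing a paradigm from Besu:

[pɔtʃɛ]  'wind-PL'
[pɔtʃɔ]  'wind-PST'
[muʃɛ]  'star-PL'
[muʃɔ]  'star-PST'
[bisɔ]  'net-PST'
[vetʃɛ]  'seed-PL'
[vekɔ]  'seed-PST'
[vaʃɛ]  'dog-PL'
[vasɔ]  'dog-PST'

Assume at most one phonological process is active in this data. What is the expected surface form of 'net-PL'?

The root 'dog' surfaces as [vaʃɛ] and [vasɔ], with a stem-final [ʃ] ~ [s] alternation.
If /ʃ/ were underlying and a rule turned it into [s] before the PST suffix, 'star' would also alternate; but it has [ʃ] in both [muʃɛ] and [muʃɔ].
So /s/ is underlying, and a rule of palatalization before a front vowel — /k/ and /s/ become palato-alveolar [tʃ] and [ʃ] before a front vowel — gives [ʃ].
From [bisɔ] the stem 'net' is /bis/; before a front vowel this yields [biʃɛ].

[biʃɛ]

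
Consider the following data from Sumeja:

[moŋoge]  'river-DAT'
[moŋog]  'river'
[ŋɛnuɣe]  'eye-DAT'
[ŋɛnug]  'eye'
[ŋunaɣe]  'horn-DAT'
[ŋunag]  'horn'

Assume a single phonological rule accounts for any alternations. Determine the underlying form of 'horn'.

The root 'horn' surfaces as [ŋunaɣe] and [ŋunag], with a stem-final [ɣ] ~ [g] alternation.
Compare 'river', with invariant [g] in [moŋoge] and [moŋog]: an analysis with underlying /g/ and a rule producing [ɣ] before the DAT suffix would wrongly predict alternation here too.
Therefore /ɣ/ is basic and [g] is derived by word-final hardening (voiced fricatives become stops word-finally).
The underlying form of 'horn' is therefore /ŋunaɣ/.

/ŋunaɣ/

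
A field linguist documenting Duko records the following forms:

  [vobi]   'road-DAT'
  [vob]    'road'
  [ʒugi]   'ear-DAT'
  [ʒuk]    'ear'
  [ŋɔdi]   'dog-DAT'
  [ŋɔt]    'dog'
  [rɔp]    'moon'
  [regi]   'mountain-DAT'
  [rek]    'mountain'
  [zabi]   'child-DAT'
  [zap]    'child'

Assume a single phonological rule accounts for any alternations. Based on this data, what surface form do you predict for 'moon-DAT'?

[rɔbi]

The stem for 'child' ends in [b] in [zabi] but [p] in [zap].
The stem 'road' ([vobi], [vob]) shows [b] unchanged in both environments, so [b] cannot be basic with [p] derived in isolation.
The alternation reflects intervocalic voicing: voiceless stops become voiced between vowels. /p/ is underlying.
The one attested form of 'moon', [rɔp], shows underlying /rɔp/. Applying the same rule between vowels gives [rɔbi].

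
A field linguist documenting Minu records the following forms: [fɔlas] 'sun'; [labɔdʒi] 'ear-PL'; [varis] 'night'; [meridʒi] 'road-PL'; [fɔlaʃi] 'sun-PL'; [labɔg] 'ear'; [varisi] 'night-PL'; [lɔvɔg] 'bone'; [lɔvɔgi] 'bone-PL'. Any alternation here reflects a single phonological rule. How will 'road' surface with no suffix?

[merig]

The root 'ear' surfaces as [labɔdʒi] and [labɔg], with a stem-final [dʒ] ~ [g] alternation.
But 'bone' keeps [g] in both environments ([lɔvɔgi], [lɔvɔg]), so there is no rule changing /g/ to [dʒ] before the PL suffix.
The alternation reflects depalatalization: palato-alveolar /dʒ/ and /ʃ/ become [g] and [s] when no front vowel follows. /dʒ/ is underlying.
The one attested form of 'road', [meridʒi], shows underlying /meridʒ/. Applying the same rule when no front vowel follows gives [merig].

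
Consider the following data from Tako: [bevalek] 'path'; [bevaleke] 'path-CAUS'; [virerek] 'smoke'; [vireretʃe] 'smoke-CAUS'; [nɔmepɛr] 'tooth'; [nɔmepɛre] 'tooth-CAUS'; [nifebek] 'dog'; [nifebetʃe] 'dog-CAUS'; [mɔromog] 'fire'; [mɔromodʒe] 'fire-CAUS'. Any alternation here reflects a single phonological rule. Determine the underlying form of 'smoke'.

'smoke' shows [k] ~ [tʃ] at the end of the stem ([virerek] vs [vireretʃe]).
The stem 'path' ([bevalek], [bevaleke]) shows [k] unchanged in both environments, so [k] cannot be basic with [tʃ] derived before the CAUS suffix.
So /tʃ/ is underlying, and a rule of depalatalization — palato-alveolar /tʃ/ and /dʒ/ become [k] and [g] when no front vowel follows — gives [k].

/vireretʃ/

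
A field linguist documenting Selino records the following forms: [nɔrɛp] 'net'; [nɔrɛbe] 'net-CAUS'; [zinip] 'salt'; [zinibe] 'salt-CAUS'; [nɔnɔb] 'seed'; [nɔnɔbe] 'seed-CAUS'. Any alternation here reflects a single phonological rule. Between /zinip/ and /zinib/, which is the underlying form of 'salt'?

'salt' shows [p] ~ [b] at the end of the stem ([zinip] vs [zinibe]).
The stem 'seed' ([nɔnɔb], [nɔnɔbe]) shows [b] unchanged in both environments, so [b] cannot be basic with [p] derived in isolation.
The underlying segment must be /p/; voiceless stops become voiced between vowels, yielding [b] there.

/zinip/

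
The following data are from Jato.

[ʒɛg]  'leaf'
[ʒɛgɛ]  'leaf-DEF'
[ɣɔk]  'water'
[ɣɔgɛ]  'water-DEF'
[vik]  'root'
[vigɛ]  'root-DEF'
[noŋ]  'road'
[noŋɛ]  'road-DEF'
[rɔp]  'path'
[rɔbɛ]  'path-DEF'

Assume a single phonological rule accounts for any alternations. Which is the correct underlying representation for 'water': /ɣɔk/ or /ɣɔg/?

In [ɣɔk] and [ɣɔgɛ] the final segment of 'water' alternates: [k] ~ [g].
If /g/ were underlying and a rule turned it into [k] in isolation, 'leaf' would also alternate; but it has [g] in both [ʒɛg] and [ʒɛgɛ].
Therefore /k/ is basic and [g] is derived by intervocalic voicing (voiceless stops become voiced between vowels).

/ɣɔk/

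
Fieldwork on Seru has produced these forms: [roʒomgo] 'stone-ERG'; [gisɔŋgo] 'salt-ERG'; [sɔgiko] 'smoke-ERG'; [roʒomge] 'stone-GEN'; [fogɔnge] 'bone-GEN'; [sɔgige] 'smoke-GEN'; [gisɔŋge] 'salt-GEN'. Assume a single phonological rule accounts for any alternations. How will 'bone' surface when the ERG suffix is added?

[fogɔngo]

The ERG morpheme has two allomorphs, [-go] and [-ko].
By contrast the GEN suffix keeps its initial [g] throughout — that segment must be underlying.
The ERG suffix is therefore /-ko/ underlyingly, with post-nasal voicing: voiceless stops become voiced after a nasal.
After 'bone', which ends in a nasal, the suffix surfaces as [-go], giving [fogɔngo].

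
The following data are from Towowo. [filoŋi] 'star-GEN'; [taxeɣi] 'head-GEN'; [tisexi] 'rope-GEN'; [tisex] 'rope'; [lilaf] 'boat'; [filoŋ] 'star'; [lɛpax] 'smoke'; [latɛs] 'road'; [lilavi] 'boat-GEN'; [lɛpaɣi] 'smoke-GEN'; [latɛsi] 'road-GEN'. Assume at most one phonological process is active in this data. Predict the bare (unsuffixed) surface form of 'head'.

The root 'smoke' surfaces as [lɛpax] and [lɛpaɣi], with a stem-final [x] ~ [ɣ] alternation.
But 'rope' keeps [x] in both environments ([tisex], [tisexi]), so there is no rule changing /x/ to [ɣ] before the GEN suffix.
The alternation reflects word-final obstruent devoicing: voiced obstruents become voiceless word-finally. /ɣ/ is underlying.
From [taxeɣi] the stem 'head' is /taxeɣ/; word-finally this yields [taxex].

[taxex]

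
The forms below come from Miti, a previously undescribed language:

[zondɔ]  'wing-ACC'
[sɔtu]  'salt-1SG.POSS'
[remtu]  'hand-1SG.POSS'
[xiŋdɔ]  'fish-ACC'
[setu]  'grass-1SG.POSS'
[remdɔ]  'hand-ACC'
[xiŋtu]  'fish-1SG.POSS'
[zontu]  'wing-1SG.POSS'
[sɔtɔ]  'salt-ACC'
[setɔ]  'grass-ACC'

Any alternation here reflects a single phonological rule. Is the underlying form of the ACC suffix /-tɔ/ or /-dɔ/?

/-dɔ/

The ACC morpheme has two allomorphs, [-dɔ] and [-tɔ].
By contrast the 1SG.POSS suffix keeps its initial [t] throughout — that segment must be underlying.
The ACC suffix is therefore /-dɔ/ underlyingly, with post-vocalic devoicing: voiced stops become voiceless after a vowel.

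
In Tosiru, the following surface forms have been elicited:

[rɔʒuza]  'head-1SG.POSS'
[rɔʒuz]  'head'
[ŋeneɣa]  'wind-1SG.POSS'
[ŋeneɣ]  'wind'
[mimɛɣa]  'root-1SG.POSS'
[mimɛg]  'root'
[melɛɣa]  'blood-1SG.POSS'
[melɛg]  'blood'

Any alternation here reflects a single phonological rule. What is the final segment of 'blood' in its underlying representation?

/g/

'blood' shows [ɣ] ~ [g] at the end of the stem ([melɛɣa] vs [melɛg]).
If /ɣ/ were underlying and a rule turned it into [g] in isolation, 'wind' would also alternate; but it has [ɣ] in both [ŋeneɣa] and [ŋeneɣ].
So /g/ is underlying, and a rule of intervocalic spirantization — voiced stops become fricatives between vowels — gives [ɣ].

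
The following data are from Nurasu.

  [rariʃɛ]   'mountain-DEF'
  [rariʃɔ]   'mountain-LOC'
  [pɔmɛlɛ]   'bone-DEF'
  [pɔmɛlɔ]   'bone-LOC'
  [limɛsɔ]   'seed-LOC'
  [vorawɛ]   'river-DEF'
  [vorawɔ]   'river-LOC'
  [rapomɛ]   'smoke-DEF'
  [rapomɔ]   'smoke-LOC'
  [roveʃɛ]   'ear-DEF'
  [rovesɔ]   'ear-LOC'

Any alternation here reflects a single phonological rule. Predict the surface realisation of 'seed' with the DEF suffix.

[limɛʃɛ]

In [roveʃɛ] and [rovesɔ] the final segment of 'ear' alternates: [ʃ] ~ [s].
The stem 'mountain' ([rariʃɛ], [rariʃɔ]) shows [ʃ] unchanged in both environments, so [ʃ] cannot be basic with [s] derived before the LOC suffix.
The underlying segment must be /s/; /s/ becomes palato-alveolar [ʃ] before a front vowel, yielding [ʃ] there.
From [limɛsɔ] the stem 'seed' is /limɛs/; before a front vowel this yields [limɛʃɛ].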